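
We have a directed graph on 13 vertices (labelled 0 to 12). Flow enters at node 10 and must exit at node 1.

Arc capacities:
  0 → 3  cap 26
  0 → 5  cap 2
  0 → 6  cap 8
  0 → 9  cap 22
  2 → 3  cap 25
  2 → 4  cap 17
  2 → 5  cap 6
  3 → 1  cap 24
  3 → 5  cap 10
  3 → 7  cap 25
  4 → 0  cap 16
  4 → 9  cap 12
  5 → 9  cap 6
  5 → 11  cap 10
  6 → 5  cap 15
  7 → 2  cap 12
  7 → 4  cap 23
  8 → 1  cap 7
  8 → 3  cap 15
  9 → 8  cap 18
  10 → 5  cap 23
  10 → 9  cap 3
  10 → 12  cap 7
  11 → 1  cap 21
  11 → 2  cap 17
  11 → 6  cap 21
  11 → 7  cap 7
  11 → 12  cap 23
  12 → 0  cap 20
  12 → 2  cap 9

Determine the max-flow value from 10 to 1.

Maximum flow value: 26

augment #1: 10→5→11→1 bottleneck 10, total now 10
augment #2: 10→9→8→1 bottleneck 3, total now 13
augment #3: 10→5→9→8→1 bottleneck 4, total now 17
augment #4: 10→12→0→3→1 bottleneck 7, total now 24
augment #5: 10→5→9→8→3→1 bottleneck 2, total now 26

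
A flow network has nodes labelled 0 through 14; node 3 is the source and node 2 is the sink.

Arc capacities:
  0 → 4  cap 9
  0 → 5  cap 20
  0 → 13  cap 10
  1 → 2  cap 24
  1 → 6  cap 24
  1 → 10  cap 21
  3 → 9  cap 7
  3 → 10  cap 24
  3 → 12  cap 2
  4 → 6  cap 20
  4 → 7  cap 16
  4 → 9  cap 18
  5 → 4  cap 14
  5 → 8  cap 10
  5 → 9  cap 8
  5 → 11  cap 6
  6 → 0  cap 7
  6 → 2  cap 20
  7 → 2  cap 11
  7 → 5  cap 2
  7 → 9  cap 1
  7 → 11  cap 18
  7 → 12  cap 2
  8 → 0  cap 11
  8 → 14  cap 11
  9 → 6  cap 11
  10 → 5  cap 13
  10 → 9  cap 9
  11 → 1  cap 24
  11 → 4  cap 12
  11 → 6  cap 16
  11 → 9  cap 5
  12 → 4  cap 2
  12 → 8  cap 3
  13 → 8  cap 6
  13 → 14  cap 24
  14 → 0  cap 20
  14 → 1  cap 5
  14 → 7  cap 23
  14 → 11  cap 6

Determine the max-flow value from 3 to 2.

Maximum flow value: 26

augment #1: 3→9→6→2 bottleneck 7, total now 7
augment #2: 3→10→9→6→2 bottleneck 4, total now 11
augment #3: 3→12→4→6→2 bottleneck 2, total now 13
augment #4: 3→10→5→4→6→2 bottleneck 7, total now 20
augment #5: 3→10→5→4→7→2 bottleneck 6, total now 26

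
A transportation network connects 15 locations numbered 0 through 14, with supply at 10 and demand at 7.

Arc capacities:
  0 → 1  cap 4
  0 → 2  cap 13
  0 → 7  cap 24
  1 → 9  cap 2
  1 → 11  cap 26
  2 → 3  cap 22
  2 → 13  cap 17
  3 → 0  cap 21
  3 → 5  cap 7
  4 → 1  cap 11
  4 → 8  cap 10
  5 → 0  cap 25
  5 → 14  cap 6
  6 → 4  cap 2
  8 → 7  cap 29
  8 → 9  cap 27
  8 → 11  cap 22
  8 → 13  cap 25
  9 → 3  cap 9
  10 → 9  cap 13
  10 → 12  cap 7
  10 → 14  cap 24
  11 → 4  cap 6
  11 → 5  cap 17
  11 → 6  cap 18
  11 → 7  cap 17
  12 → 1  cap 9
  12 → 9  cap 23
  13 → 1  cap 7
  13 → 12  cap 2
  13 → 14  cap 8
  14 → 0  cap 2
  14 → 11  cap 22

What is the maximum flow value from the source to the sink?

augment #1: 10→14→0→7 bottleneck 2, total now 2
augment #2: 10→14→11→7 bottleneck 17, total now 19
augment #3: 10→9→3→0→7 bottleneck 9, total now 28
augment #4: 10→14→11→4→8→7 bottleneck 5, total now 33
augment #5: 10→12→1→11→4→8→7 bottleneck 1, total now 34
augment #6: 10→12→1→11→5→0→7 bottleneck 6, total now 40

Maximum flow value: 40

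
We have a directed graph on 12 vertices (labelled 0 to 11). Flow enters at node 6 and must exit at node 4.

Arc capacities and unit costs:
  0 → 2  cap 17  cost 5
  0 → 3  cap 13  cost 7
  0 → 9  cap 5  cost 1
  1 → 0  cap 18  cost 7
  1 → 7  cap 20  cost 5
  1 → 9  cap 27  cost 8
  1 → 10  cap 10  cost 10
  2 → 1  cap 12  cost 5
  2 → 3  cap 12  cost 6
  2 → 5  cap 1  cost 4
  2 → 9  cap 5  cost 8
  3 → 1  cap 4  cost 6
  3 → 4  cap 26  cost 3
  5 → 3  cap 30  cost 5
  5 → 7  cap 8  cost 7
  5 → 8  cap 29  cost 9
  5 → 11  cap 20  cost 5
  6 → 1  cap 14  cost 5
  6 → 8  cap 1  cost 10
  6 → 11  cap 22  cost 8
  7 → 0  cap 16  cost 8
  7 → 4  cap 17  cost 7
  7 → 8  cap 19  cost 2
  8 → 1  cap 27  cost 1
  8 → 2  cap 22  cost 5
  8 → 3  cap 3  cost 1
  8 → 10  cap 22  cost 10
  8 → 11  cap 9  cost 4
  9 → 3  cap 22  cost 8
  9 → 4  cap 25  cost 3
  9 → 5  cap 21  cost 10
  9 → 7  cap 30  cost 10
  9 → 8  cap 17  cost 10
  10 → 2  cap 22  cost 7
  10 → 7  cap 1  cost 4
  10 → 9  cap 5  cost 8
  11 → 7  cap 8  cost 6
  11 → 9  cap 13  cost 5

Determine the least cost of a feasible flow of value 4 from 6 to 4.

shortest-cost path #1: 6→8→3→4 push 1 @ unit cost 14 (adds 14)
shortest-cost path #2: 6→11→9→4 push 3 @ unit cost 16 (adds 48)
total cost = 62

Minimum cost for 4 units: 62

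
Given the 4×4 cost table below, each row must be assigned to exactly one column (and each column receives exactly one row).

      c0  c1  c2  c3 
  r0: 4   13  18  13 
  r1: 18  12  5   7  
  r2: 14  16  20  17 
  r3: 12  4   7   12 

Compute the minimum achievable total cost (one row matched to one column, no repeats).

Minimum assignment cost: 30

optimal assignment: row0→col0 (cost 4), row1→col2 (cost 5), row2→col3 (cost 17), row3→col1 (cost 4)
total = 4 + 5 + 17 + 4 = 30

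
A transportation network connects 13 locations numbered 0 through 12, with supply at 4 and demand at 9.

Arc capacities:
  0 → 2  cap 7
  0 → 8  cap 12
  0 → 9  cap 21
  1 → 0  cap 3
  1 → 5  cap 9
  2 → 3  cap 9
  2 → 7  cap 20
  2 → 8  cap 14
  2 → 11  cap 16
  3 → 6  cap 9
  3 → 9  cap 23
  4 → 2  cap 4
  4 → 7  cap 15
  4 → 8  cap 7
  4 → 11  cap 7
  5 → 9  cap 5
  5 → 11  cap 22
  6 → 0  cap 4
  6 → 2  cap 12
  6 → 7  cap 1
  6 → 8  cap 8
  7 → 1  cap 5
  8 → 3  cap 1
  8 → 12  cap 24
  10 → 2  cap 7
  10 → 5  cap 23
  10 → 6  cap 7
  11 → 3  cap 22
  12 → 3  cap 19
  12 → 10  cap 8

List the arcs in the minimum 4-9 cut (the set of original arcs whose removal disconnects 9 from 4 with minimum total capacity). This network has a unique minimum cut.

augment #1: 4→2→3→9 push 4
augment #2: 4→8→3→9 push 1
augment #3: 4→11→3→9 push 7
augment #4: 4→7→1→0→9 push 3
augment #5: 4→7→1→5→9 push 2
augment #6: 4→8→12→3→9 push 6
max flow = 23; residual-reachable set from 4 gives S-side
cut edges (S→T): {(4,2), (4,8), (4,11), (7,1)} total cap 23

Min-cut arcs: {(4,2), (4,8), (4,11), (7,1)} (total capacity 23)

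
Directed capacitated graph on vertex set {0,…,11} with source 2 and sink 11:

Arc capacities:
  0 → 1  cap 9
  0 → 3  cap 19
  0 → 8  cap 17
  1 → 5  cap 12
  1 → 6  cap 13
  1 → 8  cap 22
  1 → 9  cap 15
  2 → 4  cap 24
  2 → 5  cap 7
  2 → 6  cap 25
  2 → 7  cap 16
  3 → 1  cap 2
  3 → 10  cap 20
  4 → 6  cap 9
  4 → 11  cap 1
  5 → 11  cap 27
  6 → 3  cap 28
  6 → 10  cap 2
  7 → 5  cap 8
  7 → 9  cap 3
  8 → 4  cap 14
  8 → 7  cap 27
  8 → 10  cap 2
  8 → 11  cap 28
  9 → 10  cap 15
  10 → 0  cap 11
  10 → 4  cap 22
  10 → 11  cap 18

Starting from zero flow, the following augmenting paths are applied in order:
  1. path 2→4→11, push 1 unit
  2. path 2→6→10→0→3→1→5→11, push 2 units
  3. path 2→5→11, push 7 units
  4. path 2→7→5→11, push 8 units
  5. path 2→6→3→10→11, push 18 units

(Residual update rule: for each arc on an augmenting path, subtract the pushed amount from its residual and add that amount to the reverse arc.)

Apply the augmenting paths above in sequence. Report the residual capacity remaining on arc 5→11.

after path 1 (2→4→11, push 1): res(5,11)=27
after path 2 (2→6→10→0→3→1→5→11, push 2): res(5,11)=25
after path 3 (2→5→11, push 7): res(5,11)=18
after path 4 (2→7→5→11, push 8): res(5,11)=10
after path 5 (2→6→3→10→11, push 18): res(5,11)=10

Residual capacity of (5,11): 10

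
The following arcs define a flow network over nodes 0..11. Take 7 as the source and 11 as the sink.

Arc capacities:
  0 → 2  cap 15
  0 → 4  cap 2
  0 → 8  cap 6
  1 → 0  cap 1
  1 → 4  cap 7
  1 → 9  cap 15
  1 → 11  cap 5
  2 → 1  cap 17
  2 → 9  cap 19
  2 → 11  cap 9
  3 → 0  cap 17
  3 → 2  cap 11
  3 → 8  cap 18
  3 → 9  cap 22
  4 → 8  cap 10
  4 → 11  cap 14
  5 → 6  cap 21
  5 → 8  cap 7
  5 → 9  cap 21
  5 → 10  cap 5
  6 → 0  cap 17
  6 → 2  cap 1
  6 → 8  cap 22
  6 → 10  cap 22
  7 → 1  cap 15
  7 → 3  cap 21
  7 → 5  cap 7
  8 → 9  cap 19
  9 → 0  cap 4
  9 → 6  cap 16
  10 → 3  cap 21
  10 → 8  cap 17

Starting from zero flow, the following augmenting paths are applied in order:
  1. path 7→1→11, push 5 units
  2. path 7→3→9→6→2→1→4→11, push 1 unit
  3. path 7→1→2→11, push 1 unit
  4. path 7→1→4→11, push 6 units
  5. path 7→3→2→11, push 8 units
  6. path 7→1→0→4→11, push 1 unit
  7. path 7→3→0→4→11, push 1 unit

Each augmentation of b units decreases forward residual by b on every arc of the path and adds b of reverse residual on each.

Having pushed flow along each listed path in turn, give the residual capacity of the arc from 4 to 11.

Residual capacity of (4,11): 5

after path 1 (7→1→11, push 5): res(4,11)=14
after path 2 (7→3→9→6→2→1→4→11, push 1): res(4,11)=13
after path 3 (7→1→2→11, push 1): res(4,11)=13
after path 4 (7→1→4→11, push 6): res(4,11)=7
after path 5 (7→3→2→11, push 8): res(4,11)=7
after path 6 (7→1→0→4→11, push 1): res(4,11)=6
after path 7 (7→3→0→4→11, push 1): res(4,11)=5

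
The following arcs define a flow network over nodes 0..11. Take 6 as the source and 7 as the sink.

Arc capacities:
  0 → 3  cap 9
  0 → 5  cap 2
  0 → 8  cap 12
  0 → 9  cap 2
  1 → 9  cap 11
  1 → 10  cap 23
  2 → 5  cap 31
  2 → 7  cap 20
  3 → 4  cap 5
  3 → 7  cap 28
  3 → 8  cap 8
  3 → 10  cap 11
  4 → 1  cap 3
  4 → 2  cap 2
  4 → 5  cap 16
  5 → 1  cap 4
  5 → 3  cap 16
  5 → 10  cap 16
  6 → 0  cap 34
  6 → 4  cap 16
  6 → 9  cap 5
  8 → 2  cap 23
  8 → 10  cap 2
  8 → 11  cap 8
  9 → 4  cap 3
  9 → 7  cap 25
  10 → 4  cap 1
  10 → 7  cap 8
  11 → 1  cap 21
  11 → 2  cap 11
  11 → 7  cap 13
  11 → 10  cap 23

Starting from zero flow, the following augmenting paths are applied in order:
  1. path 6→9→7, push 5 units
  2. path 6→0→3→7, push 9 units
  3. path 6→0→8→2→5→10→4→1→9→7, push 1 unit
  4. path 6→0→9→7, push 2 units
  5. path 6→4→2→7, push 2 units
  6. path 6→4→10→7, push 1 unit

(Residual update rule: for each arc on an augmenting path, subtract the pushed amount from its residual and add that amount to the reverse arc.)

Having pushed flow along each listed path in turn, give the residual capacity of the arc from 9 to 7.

Residual capacity of (9,7): 17

after path 1 (6→9→7, push 5): res(9,7)=20
after path 2 (6→0→3→7, push 9): res(9,7)=20
after path 3 (6→0→8→2→5→10→4→1→9→7, push 1): res(9,7)=19
after path 4 (6→0→9→7, push 2): res(9,7)=17
after path 5 (6→4→2→7, push 2): res(9,7)=17
after path 6 (6→4→10→7, push 1): res(9,7)=17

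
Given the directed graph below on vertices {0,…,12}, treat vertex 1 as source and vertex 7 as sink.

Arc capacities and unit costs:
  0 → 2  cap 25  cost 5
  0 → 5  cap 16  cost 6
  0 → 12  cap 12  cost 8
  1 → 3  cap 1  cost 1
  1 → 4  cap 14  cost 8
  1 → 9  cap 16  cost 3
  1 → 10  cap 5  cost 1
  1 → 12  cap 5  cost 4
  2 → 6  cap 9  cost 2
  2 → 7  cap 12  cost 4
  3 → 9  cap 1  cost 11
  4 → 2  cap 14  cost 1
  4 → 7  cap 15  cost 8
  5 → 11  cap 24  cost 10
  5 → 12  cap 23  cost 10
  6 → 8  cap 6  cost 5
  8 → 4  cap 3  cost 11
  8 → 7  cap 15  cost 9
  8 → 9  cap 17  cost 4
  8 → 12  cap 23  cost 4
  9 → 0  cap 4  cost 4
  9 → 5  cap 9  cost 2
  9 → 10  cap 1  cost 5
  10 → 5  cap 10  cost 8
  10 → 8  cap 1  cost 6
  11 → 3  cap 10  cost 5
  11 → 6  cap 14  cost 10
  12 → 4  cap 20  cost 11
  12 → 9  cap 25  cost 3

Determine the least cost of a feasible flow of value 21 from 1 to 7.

Minimum cost for 21 units: 326

shortest-cost path #1: 1→4→2→7 push 12 @ unit cost 13 (adds 156)
shortest-cost path #2: 1→4→7 push 2 @ unit cost 16 (adds 32)
shortest-cost path #3: 1→10→8→7 push 1 @ unit cost 16 (adds 16)
shortest-cost path #4: 1→9→0→2→4→7 push 4 @ unit cost 19 (adds 76)
shortest-cost path #5: 1→12→4→7 push 2 @ unit cost 23 (adds 46)
total cost = 326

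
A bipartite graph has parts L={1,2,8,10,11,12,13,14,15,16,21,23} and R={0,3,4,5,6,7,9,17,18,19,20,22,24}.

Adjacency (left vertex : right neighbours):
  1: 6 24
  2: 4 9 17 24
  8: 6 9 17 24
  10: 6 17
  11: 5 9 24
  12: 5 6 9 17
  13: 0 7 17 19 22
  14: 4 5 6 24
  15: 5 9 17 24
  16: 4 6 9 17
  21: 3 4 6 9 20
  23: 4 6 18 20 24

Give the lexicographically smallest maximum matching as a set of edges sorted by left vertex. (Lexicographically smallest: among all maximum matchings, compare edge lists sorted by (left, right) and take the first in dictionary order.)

Lex-smallest maximum matching: {(1,6), (2,4), (8,9), (10,17), (11,5), (13,0), (14,24), (21,3), (23,18)}

|M| = 9 (so the lex-smallest maximum matching has 9 edges)
process left vertices in ascending order; for each, take the smallest-labelled available neighbour that still permits 9 edges overall, or leave it unmatched if none does
lex-smallest matching: {1-6, 2-4, 8-9, 10-17, 11-5, 13-0, 14-24, 21-3, 23-18}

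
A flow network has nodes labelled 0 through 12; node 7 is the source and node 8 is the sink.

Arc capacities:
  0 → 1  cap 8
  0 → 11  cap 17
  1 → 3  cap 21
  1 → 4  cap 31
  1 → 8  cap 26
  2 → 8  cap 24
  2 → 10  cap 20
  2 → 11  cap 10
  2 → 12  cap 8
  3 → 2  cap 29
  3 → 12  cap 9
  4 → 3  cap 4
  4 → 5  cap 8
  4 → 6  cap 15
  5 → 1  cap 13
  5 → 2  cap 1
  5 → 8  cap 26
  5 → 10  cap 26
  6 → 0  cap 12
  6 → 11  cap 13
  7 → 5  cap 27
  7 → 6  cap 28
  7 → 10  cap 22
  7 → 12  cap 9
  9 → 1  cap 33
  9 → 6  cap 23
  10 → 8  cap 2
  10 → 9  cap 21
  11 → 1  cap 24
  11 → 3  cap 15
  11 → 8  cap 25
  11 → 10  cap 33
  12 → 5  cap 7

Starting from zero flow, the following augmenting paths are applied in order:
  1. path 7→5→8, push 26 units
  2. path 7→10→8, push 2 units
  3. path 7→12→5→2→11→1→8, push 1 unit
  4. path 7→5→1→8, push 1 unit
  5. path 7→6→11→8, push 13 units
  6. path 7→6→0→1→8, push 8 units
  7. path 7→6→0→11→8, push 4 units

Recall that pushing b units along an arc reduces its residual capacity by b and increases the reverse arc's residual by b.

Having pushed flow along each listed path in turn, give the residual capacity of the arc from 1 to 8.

Residual capacity of (1,8): 16

after path 1 (7→5→8, push 26): res(1,8)=26
after path 2 (7→10→8, push 2): res(1,8)=26
after path 3 (7→12→5→2→11→1→8, push 1): res(1,8)=25
after path 4 (7→5→1→8, push 1): res(1,8)=24
after path 5 (7→6→11→8, push 13): res(1,8)=24
after path 6 (7→6→0→1→8, push 8): res(1,8)=16
after path 7 (7→6→0→11→8, push 4): res(1,8)=16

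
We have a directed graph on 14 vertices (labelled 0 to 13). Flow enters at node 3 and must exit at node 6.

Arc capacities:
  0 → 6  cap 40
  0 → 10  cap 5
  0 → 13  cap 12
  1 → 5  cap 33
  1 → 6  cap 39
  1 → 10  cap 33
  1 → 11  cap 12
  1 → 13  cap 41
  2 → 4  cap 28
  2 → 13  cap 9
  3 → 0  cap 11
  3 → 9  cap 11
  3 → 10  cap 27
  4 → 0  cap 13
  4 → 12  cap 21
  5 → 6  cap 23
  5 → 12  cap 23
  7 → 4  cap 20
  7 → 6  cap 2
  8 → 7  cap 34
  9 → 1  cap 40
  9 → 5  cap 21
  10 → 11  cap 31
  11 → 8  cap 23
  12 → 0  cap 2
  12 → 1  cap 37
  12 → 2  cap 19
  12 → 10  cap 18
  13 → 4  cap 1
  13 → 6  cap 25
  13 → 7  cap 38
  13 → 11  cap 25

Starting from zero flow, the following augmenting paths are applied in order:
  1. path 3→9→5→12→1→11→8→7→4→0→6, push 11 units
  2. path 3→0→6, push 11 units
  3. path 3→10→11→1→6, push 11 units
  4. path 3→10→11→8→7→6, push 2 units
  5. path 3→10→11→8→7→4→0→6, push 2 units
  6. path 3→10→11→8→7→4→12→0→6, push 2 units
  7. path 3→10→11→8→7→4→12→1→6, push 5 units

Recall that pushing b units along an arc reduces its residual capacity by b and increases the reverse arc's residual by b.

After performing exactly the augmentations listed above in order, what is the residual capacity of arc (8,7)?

after path 1 (3→9→5→12→1→11→8→7→4→0→6, push 11): res(8,7)=23
after path 2 (3→0→6, push 11): res(8,7)=23
after path 3 (3→10→11→1→6, push 11): res(8,7)=23
after path 4 (3→10→11→8→7→6, push 2): res(8,7)=21
after path 5 (3→10→11→8→7→4→0→6, push 2): res(8,7)=19
after path 6 (3→10→11→8→7→4→12→0→6, push 2): res(8,7)=17
after path 7 (3→10→11→8→7→4→12→1→6, push 5): res(8,7)=12

Residual capacity of (8,7): 12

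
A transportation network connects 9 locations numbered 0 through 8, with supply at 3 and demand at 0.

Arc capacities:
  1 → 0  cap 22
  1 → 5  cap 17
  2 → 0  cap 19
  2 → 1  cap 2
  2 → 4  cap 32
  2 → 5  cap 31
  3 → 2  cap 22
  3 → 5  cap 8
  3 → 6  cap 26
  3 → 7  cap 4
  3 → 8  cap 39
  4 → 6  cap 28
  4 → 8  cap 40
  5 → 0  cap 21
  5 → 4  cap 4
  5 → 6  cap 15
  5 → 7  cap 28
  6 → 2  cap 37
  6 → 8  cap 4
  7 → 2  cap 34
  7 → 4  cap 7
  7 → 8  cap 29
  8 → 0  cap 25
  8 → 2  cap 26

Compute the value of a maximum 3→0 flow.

augment #1: 3→2→0 bottleneck 19, total now 19
augment #2: 3→5→0 bottleneck 8, total now 27
augment #3: 3→8→0 bottleneck 25, total now 52
augment #4: 3→2→1→0 bottleneck 2, total now 54
augment #5: 3→2→5→0 bottleneck 1, total now 55
augment #6: 3→6→2→5→0 bottleneck 12, total now 67

Maximum flow value: 67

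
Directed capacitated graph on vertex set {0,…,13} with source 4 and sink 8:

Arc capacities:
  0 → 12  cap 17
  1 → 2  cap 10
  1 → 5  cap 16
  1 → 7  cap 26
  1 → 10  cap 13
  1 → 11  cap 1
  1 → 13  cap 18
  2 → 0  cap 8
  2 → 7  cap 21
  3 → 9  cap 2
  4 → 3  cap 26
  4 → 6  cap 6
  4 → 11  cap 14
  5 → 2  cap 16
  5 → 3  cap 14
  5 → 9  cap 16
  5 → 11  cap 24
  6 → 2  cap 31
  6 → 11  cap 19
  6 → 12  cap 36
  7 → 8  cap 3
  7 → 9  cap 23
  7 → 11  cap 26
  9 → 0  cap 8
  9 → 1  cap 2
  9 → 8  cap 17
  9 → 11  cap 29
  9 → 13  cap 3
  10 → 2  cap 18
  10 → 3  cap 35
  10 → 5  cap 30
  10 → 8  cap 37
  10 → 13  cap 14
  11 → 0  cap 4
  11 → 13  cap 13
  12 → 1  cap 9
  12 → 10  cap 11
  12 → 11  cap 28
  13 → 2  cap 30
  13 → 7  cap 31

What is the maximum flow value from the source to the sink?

augment #1: 4→3→9→8 bottleneck 2, total now 2
augment #2: 4→6→2→7→8 bottleneck 3, total now 5
augment #3: 4→6→12→10→8 bottleneck 3, total now 8
augment #4: 4→11→0→12→10→8 bottleneck 4, total now 12
augment #5: 4→11→13→7→9→8 bottleneck 10, total now 22

Maximum flow value: 22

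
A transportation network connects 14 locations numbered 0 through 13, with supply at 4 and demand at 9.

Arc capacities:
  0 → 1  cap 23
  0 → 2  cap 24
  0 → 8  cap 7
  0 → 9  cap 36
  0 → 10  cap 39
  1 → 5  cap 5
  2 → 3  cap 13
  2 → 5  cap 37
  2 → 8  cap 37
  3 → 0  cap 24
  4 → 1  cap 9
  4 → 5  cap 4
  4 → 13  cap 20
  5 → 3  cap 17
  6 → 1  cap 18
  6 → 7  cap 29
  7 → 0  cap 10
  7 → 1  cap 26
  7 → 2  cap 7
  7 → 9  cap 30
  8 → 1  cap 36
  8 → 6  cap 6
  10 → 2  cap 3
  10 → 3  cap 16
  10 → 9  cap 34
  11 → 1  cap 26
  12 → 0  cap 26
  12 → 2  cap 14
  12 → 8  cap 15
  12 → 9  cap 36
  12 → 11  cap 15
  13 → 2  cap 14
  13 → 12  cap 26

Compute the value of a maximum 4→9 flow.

Maximum flow value: 29

augment #1: 4→13→12→9 bottleneck 20, total now 20
augment #2: 4→5→3→0→9 bottleneck 4, total now 24
augment #3: 4→1→5→3→0→9 bottleneck 5, total now 29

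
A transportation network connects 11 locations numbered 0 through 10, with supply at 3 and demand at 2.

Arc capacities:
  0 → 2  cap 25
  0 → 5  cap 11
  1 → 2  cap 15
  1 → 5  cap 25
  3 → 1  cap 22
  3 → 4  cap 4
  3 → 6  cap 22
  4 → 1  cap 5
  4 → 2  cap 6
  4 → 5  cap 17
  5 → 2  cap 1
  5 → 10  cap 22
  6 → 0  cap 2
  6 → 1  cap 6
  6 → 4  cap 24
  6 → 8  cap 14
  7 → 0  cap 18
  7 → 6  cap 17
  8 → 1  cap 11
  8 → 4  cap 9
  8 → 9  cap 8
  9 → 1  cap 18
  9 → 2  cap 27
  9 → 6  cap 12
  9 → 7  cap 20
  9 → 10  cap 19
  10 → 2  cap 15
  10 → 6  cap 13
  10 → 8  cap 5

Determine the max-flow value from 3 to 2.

Maximum flow value: 47

augment #1: 3→1→2 bottleneck 15, total now 15
augment #2: 3→4→2 bottleneck 4, total now 19
augment #3: 3→1→5→2 bottleneck 1, total now 20
augment #4: 3→6→0→2 bottleneck 2, total now 22
augment #5: 3→6→4→2 bottleneck 2, total now 24
augment #6: 3→1→5→10→2 bottleneck 6, total now 30
augment #7: 3→6→8→9→2 bottleneck 8, total now 38
augment #8: 3→6→1→5→10→2 bottleneck 6, total now 44
augment #9: 3→6→4→5→10→2 bottleneck 3, total now 47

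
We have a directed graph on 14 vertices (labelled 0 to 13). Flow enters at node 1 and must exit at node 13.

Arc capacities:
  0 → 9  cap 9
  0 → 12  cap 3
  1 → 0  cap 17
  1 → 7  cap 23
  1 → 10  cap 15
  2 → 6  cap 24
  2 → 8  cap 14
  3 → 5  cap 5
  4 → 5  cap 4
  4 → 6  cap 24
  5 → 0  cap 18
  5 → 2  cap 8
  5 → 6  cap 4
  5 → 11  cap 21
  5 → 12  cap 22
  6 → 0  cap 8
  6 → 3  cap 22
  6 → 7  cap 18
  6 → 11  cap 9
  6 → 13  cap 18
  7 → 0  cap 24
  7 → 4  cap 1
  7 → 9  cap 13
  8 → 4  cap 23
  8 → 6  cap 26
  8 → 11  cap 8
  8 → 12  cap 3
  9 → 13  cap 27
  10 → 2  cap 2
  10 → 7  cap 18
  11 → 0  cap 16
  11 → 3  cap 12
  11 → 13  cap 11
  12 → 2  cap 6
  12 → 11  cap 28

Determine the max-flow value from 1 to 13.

Maximum flow value: 28

augment #1: 1→0→9→13 bottleneck 9, total now 9
augment #2: 1→7→9→13 bottleneck 13, total now 22
augment #3: 1→0→12→11→13 bottleneck 3, total now 25
augment #4: 1→7→4→6→13 bottleneck 1, total now 26
augment #5: 1→10→2→6→13 bottleneck 2, total now 28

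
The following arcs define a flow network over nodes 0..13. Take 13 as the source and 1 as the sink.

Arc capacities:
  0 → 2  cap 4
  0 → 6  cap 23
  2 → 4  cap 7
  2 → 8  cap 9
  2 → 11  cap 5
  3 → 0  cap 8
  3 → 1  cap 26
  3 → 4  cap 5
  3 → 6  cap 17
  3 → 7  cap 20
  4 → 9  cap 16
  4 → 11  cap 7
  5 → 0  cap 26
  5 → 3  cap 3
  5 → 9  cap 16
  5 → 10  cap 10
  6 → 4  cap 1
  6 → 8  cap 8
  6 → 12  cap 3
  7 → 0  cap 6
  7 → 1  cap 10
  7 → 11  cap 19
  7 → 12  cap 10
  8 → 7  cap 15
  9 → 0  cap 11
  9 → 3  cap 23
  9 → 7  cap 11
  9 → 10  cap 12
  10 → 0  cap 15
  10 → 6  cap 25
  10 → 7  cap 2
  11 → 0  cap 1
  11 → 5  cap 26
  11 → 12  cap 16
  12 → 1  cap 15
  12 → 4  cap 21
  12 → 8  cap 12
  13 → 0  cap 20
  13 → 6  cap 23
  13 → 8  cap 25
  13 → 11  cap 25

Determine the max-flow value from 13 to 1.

augment #1: 13→6→12→1 bottleneck 3, total now 3
augment #2: 13→8→7→1 bottleneck 10, total now 13
augment #3: 13→11→12→1 bottleneck 12, total now 25
augment #4: 13→11→5→3→1 bottleneck 3, total now 28
augment #5: 13→6→4→9→3→1 bottleneck 1, total now 29
augment #6: 13→11→5→9→3→1 bottleneck 10, total now 39
augment #7: 13→0→2→4→9→3→1 bottleneck 4, total now 43
augment #8: 13→8→7→11→5→9→3→1 bottleneck 5, total now 48

Maximum flow value: 48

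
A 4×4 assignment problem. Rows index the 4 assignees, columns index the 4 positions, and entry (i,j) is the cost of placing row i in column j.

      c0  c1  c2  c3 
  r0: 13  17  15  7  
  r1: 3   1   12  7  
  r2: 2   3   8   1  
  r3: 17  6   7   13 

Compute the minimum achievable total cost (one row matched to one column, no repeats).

optimal assignment: row0→col3 (cost 7), row1→col1 (cost 1), row2→col0 (cost 2), row3→col2 (cost 7)
total = 7 + 1 + 2 + 7 = 17

Minimum assignment cost: 17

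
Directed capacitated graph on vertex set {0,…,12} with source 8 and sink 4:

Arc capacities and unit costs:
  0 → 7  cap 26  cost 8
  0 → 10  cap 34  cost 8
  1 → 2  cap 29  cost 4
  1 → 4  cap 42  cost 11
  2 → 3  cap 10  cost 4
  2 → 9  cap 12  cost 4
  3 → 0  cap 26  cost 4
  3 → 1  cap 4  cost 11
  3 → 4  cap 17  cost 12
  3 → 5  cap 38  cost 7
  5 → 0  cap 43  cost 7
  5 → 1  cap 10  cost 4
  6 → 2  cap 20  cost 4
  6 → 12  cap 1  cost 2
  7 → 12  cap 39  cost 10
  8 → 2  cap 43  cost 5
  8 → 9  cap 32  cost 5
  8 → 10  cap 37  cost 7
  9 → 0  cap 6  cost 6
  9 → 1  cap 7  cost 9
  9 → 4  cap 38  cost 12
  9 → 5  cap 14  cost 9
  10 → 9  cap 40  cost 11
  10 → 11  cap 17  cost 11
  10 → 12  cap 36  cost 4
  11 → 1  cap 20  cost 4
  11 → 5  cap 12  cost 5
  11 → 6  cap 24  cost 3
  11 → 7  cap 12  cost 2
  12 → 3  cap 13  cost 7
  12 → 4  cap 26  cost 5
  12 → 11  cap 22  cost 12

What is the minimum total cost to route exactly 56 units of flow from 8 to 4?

Minimum cost for 56 units: 926

shortest-cost path #1: 8→10→12→4 push 26 @ unit cost 16 (adds 416)
shortest-cost path #2: 8→9→4 push 30 @ unit cost 17 (adds 510)
total cost = 926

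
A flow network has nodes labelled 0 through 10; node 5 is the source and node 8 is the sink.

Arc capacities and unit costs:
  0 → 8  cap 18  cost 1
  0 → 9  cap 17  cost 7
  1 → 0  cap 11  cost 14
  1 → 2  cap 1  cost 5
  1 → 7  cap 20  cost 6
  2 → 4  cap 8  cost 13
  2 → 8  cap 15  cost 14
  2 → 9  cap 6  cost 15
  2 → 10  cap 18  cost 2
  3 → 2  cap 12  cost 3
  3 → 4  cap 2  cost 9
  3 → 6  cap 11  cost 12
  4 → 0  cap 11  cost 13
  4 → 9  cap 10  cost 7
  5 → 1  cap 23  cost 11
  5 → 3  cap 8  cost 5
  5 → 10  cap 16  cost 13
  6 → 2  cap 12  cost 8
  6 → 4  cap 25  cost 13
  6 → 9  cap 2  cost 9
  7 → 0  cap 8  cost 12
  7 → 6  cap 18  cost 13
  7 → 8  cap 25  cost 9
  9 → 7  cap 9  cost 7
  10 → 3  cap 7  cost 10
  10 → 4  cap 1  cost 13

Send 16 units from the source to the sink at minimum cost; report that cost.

shortest-cost path #1: 5→3→2→8 push 8 @ unit cost 22 (adds 176)
shortest-cost path #2: 5→1→7→8 push 8 @ unit cost 26 (adds 208)
total cost = 384

Minimum cost for 16 units: 384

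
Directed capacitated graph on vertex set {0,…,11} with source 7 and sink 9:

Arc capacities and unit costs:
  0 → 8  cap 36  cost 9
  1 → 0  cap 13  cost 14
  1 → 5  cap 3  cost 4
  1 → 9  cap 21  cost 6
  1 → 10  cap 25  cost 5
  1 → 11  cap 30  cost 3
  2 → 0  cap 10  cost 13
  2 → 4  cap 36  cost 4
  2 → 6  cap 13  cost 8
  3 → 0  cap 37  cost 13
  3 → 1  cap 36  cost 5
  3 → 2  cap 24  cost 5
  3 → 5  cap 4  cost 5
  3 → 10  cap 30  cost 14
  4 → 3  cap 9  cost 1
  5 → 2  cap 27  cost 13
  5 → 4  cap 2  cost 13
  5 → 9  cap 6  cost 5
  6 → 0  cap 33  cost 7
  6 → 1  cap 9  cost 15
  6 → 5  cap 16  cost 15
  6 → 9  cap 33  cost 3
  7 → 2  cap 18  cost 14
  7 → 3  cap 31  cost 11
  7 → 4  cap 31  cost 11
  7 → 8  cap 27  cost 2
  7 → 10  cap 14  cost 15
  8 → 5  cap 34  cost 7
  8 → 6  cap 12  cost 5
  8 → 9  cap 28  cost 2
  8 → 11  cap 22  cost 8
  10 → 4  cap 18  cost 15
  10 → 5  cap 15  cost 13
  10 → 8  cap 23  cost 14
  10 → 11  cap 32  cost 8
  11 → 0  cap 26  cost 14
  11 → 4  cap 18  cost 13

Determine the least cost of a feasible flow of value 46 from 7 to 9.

Minimum cost for 46 units: 522

shortest-cost path #1: 7→8→9 push 27 @ unit cost 4 (adds 108)
shortest-cost path #2: 7→3→5→9 push 4 @ unit cost 21 (adds 84)
shortest-cost path #3: 7→3→1→9 push 15 @ unit cost 22 (adds 330)
total cost = 522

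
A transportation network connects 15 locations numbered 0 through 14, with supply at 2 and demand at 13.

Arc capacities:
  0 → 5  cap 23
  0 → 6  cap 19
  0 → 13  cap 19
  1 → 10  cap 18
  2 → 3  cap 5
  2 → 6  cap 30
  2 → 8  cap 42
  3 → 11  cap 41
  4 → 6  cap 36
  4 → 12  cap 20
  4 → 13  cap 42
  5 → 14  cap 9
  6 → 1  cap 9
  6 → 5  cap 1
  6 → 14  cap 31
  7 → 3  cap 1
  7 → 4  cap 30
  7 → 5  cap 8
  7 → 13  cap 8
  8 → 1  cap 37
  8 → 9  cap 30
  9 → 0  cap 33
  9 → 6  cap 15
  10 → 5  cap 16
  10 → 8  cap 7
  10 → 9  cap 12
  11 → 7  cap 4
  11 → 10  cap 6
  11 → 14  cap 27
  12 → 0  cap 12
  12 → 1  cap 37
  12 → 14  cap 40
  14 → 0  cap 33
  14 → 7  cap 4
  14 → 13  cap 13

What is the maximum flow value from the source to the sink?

augment #1: 2→6→14→13 bottleneck 13, total now 13
augment #2: 2→3→11→7→13 bottleneck 4, total now 17
augment #3: 2→6→14→0→13 bottleneck 17, total now 34
augment #4: 2→8→9→0→13 bottleneck 2, total now 36
augment #5: 2→3→11→14→7→13 bottleneck 1, total now 37
augment #6: 2→8→9→0→14→7→13 bottleneck 3, total now 40

Maximum flow value: 40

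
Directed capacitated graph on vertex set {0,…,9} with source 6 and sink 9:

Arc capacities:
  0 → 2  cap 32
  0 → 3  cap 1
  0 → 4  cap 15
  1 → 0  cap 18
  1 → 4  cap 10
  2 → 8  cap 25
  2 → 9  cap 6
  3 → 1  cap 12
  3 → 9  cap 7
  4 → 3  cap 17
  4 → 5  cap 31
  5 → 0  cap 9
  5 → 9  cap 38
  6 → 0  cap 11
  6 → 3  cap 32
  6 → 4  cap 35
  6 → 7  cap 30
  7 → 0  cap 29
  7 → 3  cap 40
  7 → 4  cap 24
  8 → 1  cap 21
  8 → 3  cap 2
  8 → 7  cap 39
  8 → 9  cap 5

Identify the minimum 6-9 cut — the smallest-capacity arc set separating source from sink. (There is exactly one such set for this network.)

augment #1: 6→3→9 push 7
augment #2: 6→0→2→9 push 6
augment #3: 6→4→5→9 push 31
augment #4: 6→0→2→8→9 push 5
max flow = 49; residual-reachable set from 6 gives S-side
cut edges (S→T): {(2,9), (3,9), (4,5), (8,9)} total cap 49

Min-cut arcs: {(2,9), (3,9), (4,5), (8,9)} (total capacity 49)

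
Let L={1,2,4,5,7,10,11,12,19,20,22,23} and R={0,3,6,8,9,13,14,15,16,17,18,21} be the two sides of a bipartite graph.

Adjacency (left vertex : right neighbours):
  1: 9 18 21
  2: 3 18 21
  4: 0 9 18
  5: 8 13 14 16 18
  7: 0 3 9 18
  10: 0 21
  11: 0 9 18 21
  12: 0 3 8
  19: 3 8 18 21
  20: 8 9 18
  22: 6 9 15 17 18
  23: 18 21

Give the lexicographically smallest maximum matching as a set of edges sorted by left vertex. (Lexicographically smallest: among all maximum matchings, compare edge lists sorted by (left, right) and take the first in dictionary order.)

Lex-smallest maximum matching: {(1,9), (2,3), (4,0), (5,13), (7,18), (10,21), (12,8), (22,6)}

|M| = 8 (so the lex-smallest maximum matching has 8 edges)
process left vertices in ascending order; for each, take the smallest-labelled available neighbour that still permits 8 edges overall, or leave it unmatched if none does
lex-smallest matching: {1-9, 2-3, 4-0, 5-13, 7-18, 10-21, 12-8, 22-6}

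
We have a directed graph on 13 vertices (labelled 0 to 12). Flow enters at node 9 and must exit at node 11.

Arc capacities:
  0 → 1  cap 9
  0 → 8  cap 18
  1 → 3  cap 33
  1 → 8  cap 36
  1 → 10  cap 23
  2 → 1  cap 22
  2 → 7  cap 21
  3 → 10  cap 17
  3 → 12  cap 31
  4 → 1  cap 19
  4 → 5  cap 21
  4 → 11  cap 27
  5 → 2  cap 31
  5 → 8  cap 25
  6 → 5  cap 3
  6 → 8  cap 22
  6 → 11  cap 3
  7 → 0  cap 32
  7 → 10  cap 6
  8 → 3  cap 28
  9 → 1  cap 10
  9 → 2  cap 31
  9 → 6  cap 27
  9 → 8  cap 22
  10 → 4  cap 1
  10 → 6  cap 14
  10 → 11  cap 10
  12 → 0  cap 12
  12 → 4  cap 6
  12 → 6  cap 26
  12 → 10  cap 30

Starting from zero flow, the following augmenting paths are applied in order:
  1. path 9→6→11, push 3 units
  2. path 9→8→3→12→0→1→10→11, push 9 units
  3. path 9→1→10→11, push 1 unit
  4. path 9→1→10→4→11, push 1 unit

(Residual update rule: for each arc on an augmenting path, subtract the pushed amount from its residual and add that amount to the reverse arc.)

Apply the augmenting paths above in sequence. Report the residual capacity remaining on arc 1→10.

after path 1 (9→6→11, push 3): res(1,10)=23
after path 2 (9→8→3→12→0→1→10→11, push 9): res(1,10)=14
after path 3 (9→1→10→11, push 1): res(1,10)=13
after path 4 (9→1→10→4→11, push 1): res(1,10)=12

Residual capacity of (1,10): 12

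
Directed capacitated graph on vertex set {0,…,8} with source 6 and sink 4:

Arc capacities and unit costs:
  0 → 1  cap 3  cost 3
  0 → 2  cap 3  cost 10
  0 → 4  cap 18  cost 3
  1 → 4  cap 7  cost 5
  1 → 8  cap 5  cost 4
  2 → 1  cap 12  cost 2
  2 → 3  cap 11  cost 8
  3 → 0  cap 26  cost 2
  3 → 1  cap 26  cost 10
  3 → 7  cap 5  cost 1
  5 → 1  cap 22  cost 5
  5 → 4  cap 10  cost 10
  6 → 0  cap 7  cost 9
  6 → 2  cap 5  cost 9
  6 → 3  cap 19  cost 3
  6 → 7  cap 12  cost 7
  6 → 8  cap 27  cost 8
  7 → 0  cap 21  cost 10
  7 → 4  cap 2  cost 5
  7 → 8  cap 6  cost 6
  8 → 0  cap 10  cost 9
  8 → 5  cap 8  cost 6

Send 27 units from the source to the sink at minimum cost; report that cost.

shortest-cost path #1: 6→3→0→4 push 18 @ unit cost 8 (adds 144)
shortest-cost path #2: 6→3→7→4 push 1 @ unit cost 9 (adds 9)
shortest-cost path #3: 6→7→4 push 1 @ unit cost 12 (adds 12)
shortest-cost path #4: 6→2→1→4 push 5 @ unit cost 16 (adds 80)
shortest-cost path #5: 6→7→3→0→1→4 push 1 @ unit cost 16 (adds 16)
shortest-cost path #6: 6→0→1→4 push 1 @ unit cost 17 (adds 17)
total cost = 278

Minimum cost for 27 units: 278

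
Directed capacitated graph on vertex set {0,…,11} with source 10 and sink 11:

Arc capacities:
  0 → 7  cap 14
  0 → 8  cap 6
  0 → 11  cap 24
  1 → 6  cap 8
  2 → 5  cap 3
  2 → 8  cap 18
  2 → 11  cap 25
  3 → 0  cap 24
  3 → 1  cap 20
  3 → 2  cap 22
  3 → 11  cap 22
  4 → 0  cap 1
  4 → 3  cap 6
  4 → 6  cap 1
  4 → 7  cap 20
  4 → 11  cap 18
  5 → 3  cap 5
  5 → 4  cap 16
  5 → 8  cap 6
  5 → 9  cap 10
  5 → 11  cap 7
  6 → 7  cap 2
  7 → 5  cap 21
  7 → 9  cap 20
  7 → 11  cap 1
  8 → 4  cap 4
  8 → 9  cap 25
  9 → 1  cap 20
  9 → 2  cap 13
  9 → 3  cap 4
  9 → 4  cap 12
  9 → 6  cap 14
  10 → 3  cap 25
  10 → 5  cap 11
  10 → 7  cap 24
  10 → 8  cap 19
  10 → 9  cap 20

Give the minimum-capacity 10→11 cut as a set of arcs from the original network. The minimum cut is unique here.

Min-cut arcs: {(4,0), (4,3), (4,11), (5,3), (5,11), (7,11), (9,2), (9,3), (10,3)} (total capacity 80)

augment #1: 10→3→11 push 22
augment #2: 10→5→11 push 7
augment #3: 10→7→11 push 1
augment #4: 10→3→0→11 push 3
augment #5: 10→5→4→11 push 4
augment #6: 10→8→4→11 push 4
augment #7: 10→9→2→11 push 13
augment #8: 10→9→4→11 push 7
augment #9: 10→7→5→4→11 push 3
augment #10: 10→7→5→3→0→11 push 5
augment #11: 10→7→5→4→0→11 push 1
augment #12: 10→7→9→3→0→11 push 4
augment #13: 10→7→5→4→3→0→11 push 6
max flow = 80; residual-reachable set from 10 gives S-side
cut edges (S→T): {(4,0), (4,3), (4,11), (5,3), (5,11), (7,11), (9,2), (9,3), (10,3)} total cap 80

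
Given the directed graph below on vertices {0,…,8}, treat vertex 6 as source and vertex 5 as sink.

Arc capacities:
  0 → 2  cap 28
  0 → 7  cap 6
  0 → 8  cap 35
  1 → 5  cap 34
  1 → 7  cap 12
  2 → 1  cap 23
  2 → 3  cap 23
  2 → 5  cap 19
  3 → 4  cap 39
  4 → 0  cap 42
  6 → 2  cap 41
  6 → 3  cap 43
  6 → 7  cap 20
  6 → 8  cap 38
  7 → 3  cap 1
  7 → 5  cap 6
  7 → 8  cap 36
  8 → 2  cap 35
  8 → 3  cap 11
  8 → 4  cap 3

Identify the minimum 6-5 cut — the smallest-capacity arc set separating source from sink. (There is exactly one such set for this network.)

augment #1: 6→2→5 push 19
augment #2: 6→7→5 push 6
augment #3: 6→2→1→5 push 22
augment #4: 6→8→2→1→5 push 1
max flow = 48; residual-reachable set from 6 gives S-side
cut edges (S→T): {(2,1), (2,5), (7,5)} total cap 48

Min-cut arcs: {(2,1), (2,5), (7,5)} (total capacity 48)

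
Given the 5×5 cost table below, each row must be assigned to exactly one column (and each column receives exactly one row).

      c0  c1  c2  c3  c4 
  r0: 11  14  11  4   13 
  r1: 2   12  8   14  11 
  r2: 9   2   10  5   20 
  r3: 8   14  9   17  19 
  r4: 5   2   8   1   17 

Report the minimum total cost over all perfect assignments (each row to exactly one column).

optimal assignment: row0→col4 (cost 13), row1→col0 (cost 2), row2→col1 (cost 2), row3→col2 (cost 9), row4→col3 (cost 1)
total = 13 + 2 + 2 + 9 + 1 = 27

Minimum assignment cost: 27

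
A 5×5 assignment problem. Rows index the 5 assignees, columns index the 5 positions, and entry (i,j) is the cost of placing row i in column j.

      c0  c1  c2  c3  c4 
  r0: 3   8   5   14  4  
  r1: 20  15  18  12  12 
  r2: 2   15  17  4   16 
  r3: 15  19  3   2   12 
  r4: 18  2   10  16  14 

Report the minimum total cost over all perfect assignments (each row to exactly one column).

Minimum assignment cost: 23

one of 2 optimal assignments: row0→col2 (cost 5), row1→col4 (cost 12), row2→col0 (cost 2), row3→col3 (cost 2), row4→col1 (cost 2)
total = 5 + 12 + 2 + 2 + 2 = 23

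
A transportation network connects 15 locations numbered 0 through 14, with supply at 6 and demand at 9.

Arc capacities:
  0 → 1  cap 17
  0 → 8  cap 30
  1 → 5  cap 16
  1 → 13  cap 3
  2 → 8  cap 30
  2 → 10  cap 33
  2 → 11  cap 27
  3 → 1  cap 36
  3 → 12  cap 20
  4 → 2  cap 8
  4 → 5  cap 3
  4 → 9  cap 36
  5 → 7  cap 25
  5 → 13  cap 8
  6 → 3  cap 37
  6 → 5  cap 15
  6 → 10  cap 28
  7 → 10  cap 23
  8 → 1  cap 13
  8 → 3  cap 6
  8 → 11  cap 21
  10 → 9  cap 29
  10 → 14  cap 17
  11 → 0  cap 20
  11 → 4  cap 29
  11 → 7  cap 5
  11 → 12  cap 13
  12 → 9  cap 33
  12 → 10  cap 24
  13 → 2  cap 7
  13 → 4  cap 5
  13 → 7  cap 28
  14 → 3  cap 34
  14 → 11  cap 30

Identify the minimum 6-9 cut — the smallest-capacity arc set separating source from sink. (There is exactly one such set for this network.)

Min-cut arcs: {(1,13), (3,12), (5,13), (10,9), (10,14)} (total capacity 77)

augment #1: 6→10→9 push 28
augment #2: 6→3→12→9 push 20
augment #3: 6→5→7→10→9 push 1
augment #4: 6→5→13→4→9 push 5
augment #5: 6→5→13→2→11→4→9 push 3
augment #6: 6→3→1→13→2→11→4→9 push 3
augment #7: 6→5→7→10→14→11→4→9 push 6
augment #8: 6→3→1→5→7→10→14→11→4→9 push 11
max flow = 77; residual-reachable set from 6 gives S-side
cut edges (S→T): {(1,13), (3,12), (5,13), (10,9), (10,14)} total cap 77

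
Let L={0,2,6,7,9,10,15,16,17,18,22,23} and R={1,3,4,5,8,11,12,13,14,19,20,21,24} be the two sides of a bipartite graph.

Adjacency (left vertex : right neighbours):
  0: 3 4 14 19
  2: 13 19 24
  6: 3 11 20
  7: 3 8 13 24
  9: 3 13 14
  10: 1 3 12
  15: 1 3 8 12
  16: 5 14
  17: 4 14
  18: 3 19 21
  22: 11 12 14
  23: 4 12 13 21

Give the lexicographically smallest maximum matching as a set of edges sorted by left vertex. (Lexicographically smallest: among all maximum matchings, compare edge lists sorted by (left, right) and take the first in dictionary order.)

Lex-smallest maximum matching: {(0,3), (2,13), (6,11), (7,24), (9,14), (10,1), (15,8), (16,5), (17,4), (18,19), (22,12), (23,21)}

|M| = 12 (so the lex-smallest maximum matching has 12 edges)
process left vertices in ascending order; for each, take the smallest-labelled available neighbour that still permits 12 edges overall, or leave it unmatched if none does
lex-smallest matching: {0-3, 2-13, 6-11, 7-24, 9-14, 10-1, 15-8, 16-5, 17-4, 18-19, 22-12, 23-21}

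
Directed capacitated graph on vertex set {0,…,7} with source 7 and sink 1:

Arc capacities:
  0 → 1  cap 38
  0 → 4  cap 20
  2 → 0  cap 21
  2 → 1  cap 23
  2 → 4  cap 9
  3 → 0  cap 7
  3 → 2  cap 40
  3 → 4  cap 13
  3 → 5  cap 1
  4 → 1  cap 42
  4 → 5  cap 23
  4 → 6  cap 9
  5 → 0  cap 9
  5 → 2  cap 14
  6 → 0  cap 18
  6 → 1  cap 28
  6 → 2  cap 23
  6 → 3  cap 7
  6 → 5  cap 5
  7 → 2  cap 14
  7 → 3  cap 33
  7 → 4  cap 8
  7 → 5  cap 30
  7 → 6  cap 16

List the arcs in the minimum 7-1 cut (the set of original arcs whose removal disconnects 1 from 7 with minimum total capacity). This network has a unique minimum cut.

augment #1: 7→2→1 push 14
augment #2: 7→4→1 push 8
augment #3: 7→6→1 push 16
augment #4: 7→3→0→1 push 7
augment #5: 7→3→2→1 push 9
augment #6: 7→3→4→1 push 13
augment #7: 7→5→0→1 push 9
augment #8: 7→3→2→0→1 push 4
augment #9: 7→5→2→0→1 push 14
max flow = 94; residual-reachable set from 7 gives S-side
cut edges (S→T): {(5,0), (5,2), (7,2), (7,3), (7,4), (7,6)} total cap 94

Min-cut arcs: {(5,0), (5,2), (7,2), (7,3), (7,4), (7,6)} (total capacity 94)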